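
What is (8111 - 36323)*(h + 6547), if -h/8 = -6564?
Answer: -1666172508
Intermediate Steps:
h = 52512 (h = -8*(-6564) = 52512)
(8111 - 36323)*(h + 6547) = (8111 - 36323)*(52512 + 6547) = -28212*59059 = -1666172508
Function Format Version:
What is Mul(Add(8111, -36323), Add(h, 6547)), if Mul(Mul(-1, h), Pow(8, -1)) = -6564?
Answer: -1666172508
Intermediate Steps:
h = 52512 (h = Mul(-8, -6564) = 52512)
Mul(Add(8111, -36323), Add(h, 6547)) = Mul(Add(8111, -36323), Add(52512, 6547)) = Mul(-28212, 59059) = -1666172508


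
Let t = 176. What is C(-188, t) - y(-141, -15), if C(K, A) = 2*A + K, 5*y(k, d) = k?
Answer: 961/5 ≈ 192.20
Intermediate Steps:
y(k, d) = k/5
C(K, A) = K + 2*A
C(-188, t) - y(-141, -15) = (-188 + 2*176) - (-141)/5 = (-188 + 352) - 1*(-141/5) = 164 + 141/5 = 961/5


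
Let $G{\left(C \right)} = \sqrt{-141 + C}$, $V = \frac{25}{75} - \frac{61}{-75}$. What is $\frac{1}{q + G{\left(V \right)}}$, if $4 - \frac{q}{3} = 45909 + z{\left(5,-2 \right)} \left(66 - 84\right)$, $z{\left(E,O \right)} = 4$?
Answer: $- \frac{10312425}{1417948135564} - \frac{5 i \sqrt{31467}}{1417948135564} \approx -7.2728 \cdot 10^{-6} - 6.2551 \cdot 10^{-10} i$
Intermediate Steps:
$V = \frac{86}{75}$ ($V = 25 \cdot \frac{1}{75} - - \frac{61}{75} = \frac{1}{3} + \frac{61}{75} = \frac{86}{75} \approx 1.1467$)
$q = -137499$ ($q = 12 - 3 \left(45909 + 4 \left(66 - 84\right)\right) = 12 - 3 \left(45909 + 4 \left(-18\right)\right) = 12 - 3 \left(45909 - 72\right) = 12 - 137511 = -137499$)
$\frac{1}{q + G{\left(V \right)}} = \frac{1}{-137499 + \sqrt{-141 + \frac{86}{75}}} = \frac{1}{-137499 + \sqrt{- \frac{10489}{75}}} = \frac{1}{-137499 + \frac{i \sqrt{31467}}{15}}$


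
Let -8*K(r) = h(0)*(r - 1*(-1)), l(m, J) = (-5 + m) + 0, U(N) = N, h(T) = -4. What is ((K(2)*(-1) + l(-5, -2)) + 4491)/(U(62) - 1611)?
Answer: -8959/3098 ≈ -2.8919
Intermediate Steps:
l(m, J) = -5 + m
K(r) = ½ + r/2 (K(r) = -(-1)*(r - 1*(-1))/2 = -(-1)*(r + 1)/2 = -(-1)*(1 + r)/2 = -(-4 - 4*r)/8 = ½ + r/2)
((K(2)*(-1) + l(-5, -2)) + 4491)/(U(62) - 1611) = (((½ + (½)*2)*(-1) + (-5 - 5)) + 4491)/(62 - 1611) = (((½ + 1)*(-1) - 10) + 4491)/(-1549) = (((3/2)*(-1) - 10) + 4491)*(-1/1549) = ((-3/2 - 10) + 4491)*(-1/1549) = (-23/2 + 4491)*(-1/1549) = (8959/2)*(-1/1549) = -8959/3098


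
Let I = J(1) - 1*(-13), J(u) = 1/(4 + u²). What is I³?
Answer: 287496/125 ≈ 2300.0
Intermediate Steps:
I = 66/5 (I = 1/(4 + 1²) - 1*(-13) = 1/(4 + 1) + 13 = 1/5 + 13 = ⅕ + 13 = 66/5 ≈ 13.200)
I³ = (66/5)³ = 287496/125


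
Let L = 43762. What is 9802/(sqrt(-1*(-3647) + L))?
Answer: 9802*sqrt(47409)/47409 ≈ 45.018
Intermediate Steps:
9802/(sqrt(-1*(-3647) + L)) = 9802/(sqrt(-1*(-3647) + 43762)) = 9802/(sqrt(3647 + 43762)) = 9802/(sqrt(47409)) = 9802*(sqrt(47409)/47409) = 9802*sqrt(47409)/47409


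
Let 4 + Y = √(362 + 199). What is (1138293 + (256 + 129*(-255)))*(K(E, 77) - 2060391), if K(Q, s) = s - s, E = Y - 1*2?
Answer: -2278079550714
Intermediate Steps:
Y = -4 + √561 (Y = -4 + √(362 + 199) = -4 + √561 ≈ 19.685)
E = -6 + √561 (E = (-4 + √561) - 1*2 = (-4 + √561) - 2 = -6 + √561 ≈ 17.685)
K(Q, s) = 0
(1138293 + (256 + 129*(-255)))*(K(E, 77) - 2060391) = (1138293 + (256 + 129*(-255)))*(0 - 2060391) = (1138293 + (256 - 32895))*(-2060391) = (1138293 - 32639)*(-2060391) = 1105654*(-2060391) = -2278079550714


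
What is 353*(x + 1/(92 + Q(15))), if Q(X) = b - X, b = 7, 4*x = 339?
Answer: 628340/21 ≈ 29921.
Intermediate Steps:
x = 339/4 (x = (¼)*339 = 339/4 ≈ 84.750)
Q(X) = 7 - X
353*(x + 1/(92 + Q(15))) = 353*(339/4 + 1/(92 + (7 - 1*15))) = 353*(339/4 + 1/(92 + (7 - 15))) = 353*(339/4 + 1/(92 - 8)) = 353*(339/4 + 1/84) = 353*(1780/21) = 628340/21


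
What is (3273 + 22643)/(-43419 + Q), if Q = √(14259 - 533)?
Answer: -1125246804/1885195835 - 25916*√13726/1885195835 ≈ -0.59850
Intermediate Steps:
Q = √13726 ≈ 117.16
(3273 + 22643)/(-43419 + Q) = (3273 + 22643)/(-43419 + √13726) = 25916/(-43419 + √13726)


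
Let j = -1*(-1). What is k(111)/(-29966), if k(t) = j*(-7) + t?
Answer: -52/14983 ≈ -0.0034706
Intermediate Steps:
j = 1
k(t) = -7 + t (k(t) = 1*(-7) + t = -7 + t)
k(111)/(-29966) = (-7 + 111)/(-29966) = 104*(-1/29966) = -52/14983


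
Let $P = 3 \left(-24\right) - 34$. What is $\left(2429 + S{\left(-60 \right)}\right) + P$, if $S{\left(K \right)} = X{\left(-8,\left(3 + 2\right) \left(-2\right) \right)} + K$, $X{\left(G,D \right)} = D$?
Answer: $2253$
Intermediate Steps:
$P = -106$ ($P = -72 - 34 = -106$)
$S{\left(K \right)} = -10 + K$ ($S{\left(K \right)} = \left(3 + 2\right) \left(-2\right) + K = 5 \left(-2\right) + K = -10 + K$)
$\left(2429 + S{\left(-60 \right)}\right) + P = \left(2429 - 70\right) - 106 = 2359 - 106 = 2253$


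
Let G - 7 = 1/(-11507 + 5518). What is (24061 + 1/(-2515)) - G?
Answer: 362309402616/15062335 ≈ 24054.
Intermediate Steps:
G = 41922/5989 (G = 7 + 1/(-11507 + 5518) = 7 + 1/(-5989) = 7 - 1/5989 = 41922/5989 ≈ 6.9998)
(24061 + 1/(-2515)) - G = (24061 + 1/(-2515)) - 1*41922/5989 = (24061 - 1/2515) - 41922/5989 = 60513414/2515 - 41922/5989 = 362309402616/15062335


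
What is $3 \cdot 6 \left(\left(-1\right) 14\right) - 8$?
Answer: $-260$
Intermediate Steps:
$3 \cdot 6 \left(\left(-1\right) 14\right) - 8 = 18 \left(-14\right) - 8 = -252 - 8 = -260$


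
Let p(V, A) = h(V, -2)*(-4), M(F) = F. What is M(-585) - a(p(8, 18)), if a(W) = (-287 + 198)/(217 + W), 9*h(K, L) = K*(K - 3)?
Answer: -1048104/1793 ≈ -584.55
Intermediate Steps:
h(K, L) = K*(-3 + K)/9 (h(K, L) = (K*(K - 3))/9 = (K*(-3 + K))/9 = K*(-3 + K)/9)
p(V, A) = -4*V*(-3 + V)/9 (p(V, A) = (V*(-3 + V)/9)*(-4) = -4*V*(-3 + V)/9)
a(W) = -89/(217 + W)
M(-585) - a(p(8, 18)) = -585 - (-89)/(217 + (4/9)*8*(3 - 1*8)) = -585 - (-89)/(217 + (4/9)*8*(3 - 8)) = -585 - (-89)/(217 + (4/9)*8*(-5)) = -585 - (-89)/(217 - 160/9) = -585 - (-89)/1793/9 = -585 - (-89)*9/1793 = -585 - 1*(-801/1793) = -585 + 801/1793 = -1048104/1793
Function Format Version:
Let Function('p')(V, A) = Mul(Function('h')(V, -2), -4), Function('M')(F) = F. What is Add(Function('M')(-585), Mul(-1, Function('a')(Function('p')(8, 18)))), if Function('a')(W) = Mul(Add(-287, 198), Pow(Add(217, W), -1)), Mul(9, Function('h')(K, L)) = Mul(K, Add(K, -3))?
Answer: Rational(-1048104, 1793) ≈ -584.55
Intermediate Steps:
Function('h')(K, L) = Mul(Rational(1, 9), K, Add(-3, K)) (Function('h')(K, L) = Mul(Rational(1, 9), Mul(K, Add(K, -3))) = Mul(Rational(1, 9), Mul(K, Add(-3, K))) = Mul(Rational(1, 9), K, Add(-3, K)))
Function('p')(V, A) = Mul(Rational(-4, 9), V, Add(-3, V)) (Function('p')(V, A) = Mul(Mul(Rational(1, 9), V, Add(-3, V)), -4) = Mul(Rational(-4, 9), V, Add(-3, V)))
Function('a')(W) = Mul(-89, Pow(Add(217, W), -1))
Add(Function('M')(-585), Mul(-1, Function('a')(Function('p')(8, 18)))) = Add(-585, Mul(-1, Mul(-89, Pow(Add(217, Mul(Rational(4, 9), 8, Add(3, Mul(-1, 8)))), -1)))) = Add(-585, Mul(-1, Mul(-89, Pow(Add(217, Mul(Rational(4, 9), 8, Add(3, -8))), -1)))) = Add(-585, Mul(-1, Mul(-89, Pow(Add(217, Mul(Rational(4, 9), 8, -5)), -1)))) = Add(-585, Mul(-1, Mul(-89, Pow(Add(217, Rational(-160, 9)), -1)))) = Add(-585, Mul(-1, Mul(-89, Pow(Rational(1793, 9), -1)))) = Add(-585, Mul(-1, Mul(-89, Rational(9, 1793)))) = Add(-585, Mul(-1, Rational(-801, 1793))) = Add(-585, Rational(801, 1793)) = Rational(-1048104, 1793)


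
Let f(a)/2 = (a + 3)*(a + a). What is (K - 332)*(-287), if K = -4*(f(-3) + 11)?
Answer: 107912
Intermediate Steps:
f(a) = 4*a*(3 + a) (f(a) = 2*((a + 3)*(a + a)) = 2*((3 + a)*(2*a)) = 2*(2*a*(3 + a)) = 4*a*(3 + a))
K = -44 (K = -4*(4*(-3)*(3 - 3) + 11) = -4*(4*(-3)*0 + 11) = -4*(0 + 11) = -4*11 = -44)
(K - 332)*(-287) = (-44 - 332)*(-287) = -376*(-287) = 107912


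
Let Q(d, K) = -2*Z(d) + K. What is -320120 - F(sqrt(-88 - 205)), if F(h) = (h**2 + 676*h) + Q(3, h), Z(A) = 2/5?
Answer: -1599131/5 - 677*I*sqrt(293) ≈ -3.1983e+5 - 11588.0*I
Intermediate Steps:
Z(A) = 2/5 (Z(A) = 2*(1/5) = 2/5)
Q(d, K) = -4/5 + K (Q(d, K) = -2*2/5 + K = -4/5 + K)
F(h) = -4/5 + h**2 + 677*h (F(h) = (h**2 + 676*h) + (-4/5 + h) = -4/5 + h**2 + 677*h)
-320120 - F(sqrt(-88 - 205)) = -320120 - (-4/5 + (sqrt(-88 - 205))**2 + 677*sqrt(-88 - 205)) = -320120 - (-4/5 + (sqrt(-293))**2 + 677*sqrt(-293)) = -320120 - (-4/5 + (I*sqrt(293))**2 + 677*(I*sqrt(293))) = -320120 - (-4/5 - 293 + 677*I*sqrt(293)) = -320120 - (-1469/5 + 677*I*sqrt(293)) = -320120 + (1469/5 - 677*I*sqrt(293)) = -1599131/5 - 677*I*sqrt(293)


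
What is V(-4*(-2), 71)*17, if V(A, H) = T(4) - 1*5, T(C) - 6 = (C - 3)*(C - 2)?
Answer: 51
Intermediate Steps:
T(C) = 6 + (-3 + C)*(-2 + C) (T(C) = 6 + (C - 3)*(C - 2) = 6 + (-3 + C)*(-2 + C))
V(A, H) = 3 (V(A, H) = (12 + 4**2 - 5*4) - 1*5 = (12 + 16 - 20) - 5 = 8 - 5 = 3)
V(-4*(-2), 71)*17 = 3*17 = 51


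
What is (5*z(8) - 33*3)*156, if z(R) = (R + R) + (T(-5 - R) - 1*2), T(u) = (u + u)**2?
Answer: 522756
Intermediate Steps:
T(u) = 4*u**2 (T(u) = (2*u)**2 = 4*u**2)
z(R) = -2 + 2*R + 4*(-5 - R)**2 (z(R) = (R + R) + (4*(-5 - R)**2 - 1*2) = 2*R + (4*(-5 - R)**2 - 2) = 2*R + (-2 + 4*(-5 - R)**2) = -2 + 2*R + 4*(-5 - R)**2)
(5*z(8) - 33*3)*156 = (5*(98 + 4*8**2 + 42*8) - 33*3)*156 = (5*(98 + 4*64 + 336) - 99)*156 = (5*(98 + 256 + 336) - 99)*156 = (5*690 - 99)*156 = (3450 - 99)*156 = 3351*156 = 522756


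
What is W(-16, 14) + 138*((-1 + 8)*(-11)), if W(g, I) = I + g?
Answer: -10628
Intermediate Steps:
W(-16, 14) + 138*((-1 + 8)*(-11)) = (14 - 16) + 138*((-1 + 8)*(-11)) = -2 + 138*(7*(-11)) = -2 + 138*(-77) = -2 - 10626 = -10628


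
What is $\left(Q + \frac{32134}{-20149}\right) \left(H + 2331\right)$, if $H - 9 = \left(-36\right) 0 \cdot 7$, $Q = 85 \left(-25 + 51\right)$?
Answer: $\frac{104123345040}{20149} \approx 5.1677 \cdot 10^{6}$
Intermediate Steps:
$Q = 2210$ ($Q = 85 \cdot 26 = 2210$)
$H = 9$ ($H = 9 + \left(-36\right) 0 \cdot 7 = 9 + 0 \cdot 7 = 9 + 0 = 9$)
$\left(Q + \frac{32134}{-20149}\right) \left(H + 2331\right) = \left(2210 + \frac{32134}{-20149}\right) \left(9 + 2331\right) = \left(2210 + 32134 \left(- \frac{1}{20149}\right)\right) 2340 = \left(2210 - \frac{32134}{20149}\right) 2340 = \frac{44497156}{20149} \cdot 2340 = \frac{104123345040}{20149}$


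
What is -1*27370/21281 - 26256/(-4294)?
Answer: 220613578/45690307 ≈ 4.8285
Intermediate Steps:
-1*27370/21281 - 26256/(-4294) = -27370*1/21281 - 26256*(-1/4294) = -27370/21281 + 13128/2147 = 220613578/45690307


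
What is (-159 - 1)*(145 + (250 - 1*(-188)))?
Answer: -93280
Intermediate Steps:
(-159 - 1)*(145 + (250 - 1*(-188))) = -160*(145 + (250 + 188)) = -160*(145 + 438) = -160*583 = -93280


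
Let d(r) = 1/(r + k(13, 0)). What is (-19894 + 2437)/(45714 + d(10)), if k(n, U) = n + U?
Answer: -401511/1051423 ≈ -0.38187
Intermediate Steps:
k(n, U) = U + n
d(r) = 1/(13 + r) (d(r) = 1/(r + (0 + 13)) = 1/(r + 13) = 1/(13 + r))
(-19894 + 2437)/(45714 + d(10)) = (-19894 + 2437)/(45714 + 1/(13 + 10)) = -17457/(45714 + 1/23) = -17457/1051423/23 = -17457*23/1051423 = -401511/1051423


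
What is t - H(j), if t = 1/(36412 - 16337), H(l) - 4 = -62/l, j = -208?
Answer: -8973421/2087800 ≈ -4.2980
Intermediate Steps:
H(l) = 4 - 62/l
t = 1/20075 ≈ 4.9813e-5
t - H(j) = 1/20075 - (4 - 62/(-208)) = 1/20075 - (4 - 62*(-1/208)) = 1/20075 - (4 + 31/104) = 1/20075 - 1*447/104 = 1/20075 - 447/104 = -8973421/2087800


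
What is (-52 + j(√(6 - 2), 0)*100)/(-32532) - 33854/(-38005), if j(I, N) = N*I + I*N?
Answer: 275828647/309094665 ≈ 0.89238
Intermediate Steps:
j(I, N) = 2*I*N (j(I, N) = I*N + I*N = 2*I*N)
(-52 + j(√(6 - 2), 0)*100)/(-32532) - 33854/(-38005) = (-52 + (2*√(6 - 2)*0)*100)/(-32532) - 33854/(-38005) = (-52 + (2*√4*0)*100)*(-1/32532) - 33854*(-1/38005) = (-52 + (2*2*0)*100)*(-1/32532) + 33854/38005 = (-52 + 0*100)*(-1/32532) + 33854/38005 = (-52 + 0)*(-1/32532) + 33854/38005 = -52*(-1/32532) + 33854/38005 = 13/8133 + 33854/38005 = 275828647/309094665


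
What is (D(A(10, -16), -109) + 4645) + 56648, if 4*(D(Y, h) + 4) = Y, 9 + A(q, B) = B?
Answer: 245131/4 ≈ 61283.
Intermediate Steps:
A(q, B) = -9 + B
D(Y, h) = -4 + Y/4
(D(A(10, -16), -109) + 4645) + 56648 = ((-4 + (-9 - 16)/4) + 4645) + 56648 = ((-4 + (1/4)*(-25)) + 4645) + 56648 = ((-4 - 25/4) + 4645) + 56648 = (-41/4 + 4645) + 56648 = 18539/4 + 56648 = 245131/4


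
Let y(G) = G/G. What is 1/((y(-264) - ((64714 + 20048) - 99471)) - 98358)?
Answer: -1/83648 ≈ -1.1955e-5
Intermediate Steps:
y(G) = 1
1/((y(-264) - ((64714 + 20048) - 99471)) - 98358) = 1/((1 - ((64714 + 20048) - 99471)) - 98358) = 1/((1 - (84762 - 99471)) - 98358) = 1/((1 - 1*(-14709)) - 98358) = 1/((1 + 14709) - 98358) = 1/(14710 - 98358) = 1/(-83648) = -1/83648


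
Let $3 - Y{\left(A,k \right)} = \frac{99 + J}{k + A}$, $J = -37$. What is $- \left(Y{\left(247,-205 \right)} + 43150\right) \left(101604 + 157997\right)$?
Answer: $- \frac{235245753382}{21} \approx -1.1202 \cdot 10^{10}$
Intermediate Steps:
$Y{\left(A,k \right)} = 3 - \frac{62}{A + k}$ ($Y{\left(A,k \right)} = 3 - \frac{99 - 37}{k + A} = 3 - \frac{62}{A + k}$)
$- \left(Y{\left(247,-205 \right)} + 43150\right) \left(101604 + 157997\right) = - \left(\frac{-62 + 3 \cdot 247 + 3 \left(-205\right)}{247 - 205} + 43150\right) \left(101604 + 157997\right) = - \left(\frac{-62 + 741 - 615}{42} + 43150\right) 259601 = - \left(\frac{1}{42} \cdot 64 + 43150\right) 259601 = - \left(\frac{32}{21} + 43150\right) 259601 = - \frac{906182 \cdot 259601}{21} = \left(-1\right) \frac{235245753382}{21} = - \frac{235245753382}{21}$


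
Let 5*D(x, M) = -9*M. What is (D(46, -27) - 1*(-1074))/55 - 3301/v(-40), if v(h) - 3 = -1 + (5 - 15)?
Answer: 952679/2200 ≈ 433.04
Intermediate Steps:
D(x, M) = -9*M/5 (D(x, M) = (-9*M)/5 = -9*M/5)
v(h) = -8 (v(h) = 3 + (-1 + (5 - 15)) = 3 + (-1 - 10) = 3 - 11 = -8)
(D(46, -27) - 1*(-1074))/55 - 3301/v(-40) = (-9/5*(-27) - 1*(-1074))/55 - 3301/(-8) = (243/5 + 1074)*(1/55) - 3301*(-⅛) = (5613/5)*(1/55) + 3301/8 = 5613/275 + 3301/8 = 952679/2200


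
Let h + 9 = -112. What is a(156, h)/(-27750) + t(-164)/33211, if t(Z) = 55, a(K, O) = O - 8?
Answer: 1936823/307201750 ≈ 0.0063047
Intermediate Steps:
h = -121 (h = -9 - 112 = -121)
a(K, O) = -8 + O
a(156, h)/(-27750) + t(-164)/33211 = (-8 - 121)/(-27750) + 55/33211 = -129*(-1/27750) + 55*(1/33211) = 43/9250 + 55/33211 = 1936823/307201750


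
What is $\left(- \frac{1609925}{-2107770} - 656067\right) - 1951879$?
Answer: $- \frac{1099389746099}{421554} \approx -2.6079 \cdot 10^{6}$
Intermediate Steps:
$\left(- \frac{1609925}{-2107770} - 656067\right) - 1951879 = \left(\left(-1609925\right) \left(- \frac{1}{2107770}\right) - 656067\right) - 1951879 = \left(\frac{321985}{421554} - 656067\right) - 1951879 = - \frac{276567346133}{421554} - 1951879 = - \frac{1099389746099}{421554}$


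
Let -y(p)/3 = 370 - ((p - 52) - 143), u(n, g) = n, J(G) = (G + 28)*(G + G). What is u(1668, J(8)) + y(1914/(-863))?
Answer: -29043/863 ≈ -33.654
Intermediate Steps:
J(G) = 2*G*(28 + G) (J(G) = (28 + G)*(2*G) = 2*G*(28 + G))
y(p) = -1695 + 3*p (y(p) = -3*(370 - ((p - 52) - 143)) = -3*(370 - ((-52 + p) - 143)) = -3*(370 - (-195 + p)) = -3*(370 + (195 - p)) = -3*(565 - p) = -1695 + 3*p)
u(1668, J(8)) + y(1914/(-863)) = 1668 + (-1695 + 3*(1914/(-863))) = 1668 + (-1695 + 3*(1914*(-1/863))) = 1668 + (-1695 + 3*(-1914/863)) = 1668 + (-1695 - 5742/863) = 1668 - 1468527/863 = -29043/863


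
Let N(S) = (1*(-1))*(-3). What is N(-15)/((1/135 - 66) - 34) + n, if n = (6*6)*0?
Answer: -405/13499 ≈ -0.030002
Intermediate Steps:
N(S) = 3 (N(S) = -1*(-3) = 3)
n = 0 (n = 36*0 = 0)
N(-15)/((1/135 - 66) - 34) + n = 3/((1/135 - 66) - 34) + 0 = 3/(-8909/135 - 34) + 0 = 3/(-13499/135) + 0 = -135/13499*3 + 0 = -405/13499 + 0 = -405/13499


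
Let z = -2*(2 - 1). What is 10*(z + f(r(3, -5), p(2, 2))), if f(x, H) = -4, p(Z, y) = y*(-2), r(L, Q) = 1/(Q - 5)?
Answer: -60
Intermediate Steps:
r(L, Q) = 1/(-5 + Q)
p(Z, y) = -2*y
z = -2 (z = -2*1 = -2)
10*(z + f(r(3, -5), p(2, 2))) = 10*(-2 - 4) = 10*(-6) = -60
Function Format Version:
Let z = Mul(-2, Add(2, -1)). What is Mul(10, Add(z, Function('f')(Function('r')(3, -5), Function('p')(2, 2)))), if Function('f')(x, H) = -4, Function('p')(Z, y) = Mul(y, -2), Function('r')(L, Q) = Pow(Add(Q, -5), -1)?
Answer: -60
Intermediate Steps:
Function('r')(L, Q) = Pow(Add(-5, Q), -1)
Function('p')(Z, y) = Mul(-2, y)
z = -2 (z = Mul(-2, 1) = -2)
Mul(10, Add(z, Function('f')(Function('r')(3, -5), Function('p')(2, 2)))) = Mul(10, Add(-2, -4)) = Mul(10, -6) = -60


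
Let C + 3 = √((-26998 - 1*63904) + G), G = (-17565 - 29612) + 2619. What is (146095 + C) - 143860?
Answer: 2232 + 2*I*√33865 ≈ 2232.0 + 368.05*I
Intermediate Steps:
G = -44558 (G = -47177 + 2619 = -44558)
C = -3 + 2*I*√33865 (C = -3 + √((-26998 - 1*63904) - 44558) = -3 + √((-26998 - 63904) - 44558) = -3 + √(-90902 - 44558) = -3 + √(-135460) = -3 + 2*I*√33865 ≈ -3.0 + 368.05*I)
(146095 + C) - 143860 = (146095 + (-3 + 2*I*√33865)) - 143860 = (146092 + 2*I*√33865) - 143860 = 2232 + 2*I*√33865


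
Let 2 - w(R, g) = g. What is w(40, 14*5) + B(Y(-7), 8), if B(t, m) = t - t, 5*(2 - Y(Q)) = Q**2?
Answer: -68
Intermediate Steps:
w(R, g) = 2 - g
Y(Q) = 2 - Q**2/5
B(t, m) = 0
w(40, 14*5) + B(Y(-7), 8) = (2 - 14*5) + 0 = (2 - 1*70) + 0 = (2 - 70) + 0 = -68 + 0 = -68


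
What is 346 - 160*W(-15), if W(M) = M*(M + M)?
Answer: -71654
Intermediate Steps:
W(M) = 2*M² (W(M) = M*(2*M) = 2*M²)
346 - 160*W(-15) = 346 - 320*(-15)² = 346 - 320*225 = 346 - 160*450 = 346 - 72000 = -71654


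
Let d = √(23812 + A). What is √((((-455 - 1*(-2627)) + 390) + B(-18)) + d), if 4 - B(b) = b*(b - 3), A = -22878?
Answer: √(2188 + √934) ≈ 47.102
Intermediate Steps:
B(b) = 4 - b*(-3 + b) (B(b) = 4 - b*(b - 3) = 4 - b*(-3 + b))
d = √934 (d = √(23812 - 22878) = √934 ≈ 30.561)
√((((-455 - 1*(-2627)) + 390) + B(-18)) + d) = √((((-455 - 1*(-2627)) + 390) + (4 - 1*(-18)² + 3*(-18))) + √934) = √((((-455 + 2627) + 390) + (4 - 1*324 - 54)) + √934) = √(((2172 + 390) + (4 - 324 - 54)) + √934) = √((2562 - 374) + √934) = √(2188 + √934)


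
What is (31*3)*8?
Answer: 744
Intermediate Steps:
(31*3)*8 = 93*8 = 744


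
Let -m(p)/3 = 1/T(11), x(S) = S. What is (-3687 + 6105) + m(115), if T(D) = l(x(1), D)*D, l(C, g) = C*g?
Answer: 292575/121 ≈ 2418.0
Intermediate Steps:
T(D) = D² (T(D) = (1*D)*D = D*D = D²)
m(p) = -3/121 (m(p) = -3/(11²) = -3/121)
(-3687 + 6105) + m(115) = (-3687 + 6105) - 3/121 = 2418 - 3/121 = 292575/121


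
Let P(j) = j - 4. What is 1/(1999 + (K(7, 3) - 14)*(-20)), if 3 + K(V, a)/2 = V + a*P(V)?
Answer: 1/1759 ≈ 0.00056850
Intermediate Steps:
P(j) = -4 + j
K(V, a) = -6 + 2*V + 2*a*(-4 + V) (K(V, a) = -6 + 2*(V + a*(-4 + V)) = -6 + (2*V + 2*a*(-4 + V)) = -6 + 2*V + 2*a*(-4 + V))
1/(1999 + (K(7, 3) - 14)*(-20)) = 1/(1999 + ((-6 + 2*7 + 2*3*(-4 + 7)) - 14)*(-20)) = 1/(1999 + ((-6 + 14 + 2*3*3) - 14)*(-20)) = 1/(1999 + ((-6 + 14 + 18) - 14)*(-20)) = 1/(1999 + (26 - 14)*(-20)) = 1/(1999 + 12*(-20)) = 1/(1999 - 240) = 1/1759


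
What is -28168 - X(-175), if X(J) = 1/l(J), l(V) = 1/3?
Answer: -28171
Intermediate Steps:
l(V) = ⅓
X(J) = 3 (X(J) = 1/(⅓) = 3)
-28168 - X(-175) = -28168 - 1*3 = -28168 - 3 = -28171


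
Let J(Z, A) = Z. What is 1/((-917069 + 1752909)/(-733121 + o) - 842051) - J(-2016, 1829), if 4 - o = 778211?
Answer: 80174813595555/39769252799 ≈ 2016.0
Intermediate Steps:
o = -778207 (o = 4 - 1*778211 = 4 - 778211 = -778207)
1/((-917069 + 1752909)/(-733121 + o) - 842051) - J(-2016, 1829) = 1/((-917069 + 1752909)/(-733121 - 778207) - 842051) - 1*(-2016) = 1/(835840/(-1511328) - 842051) + 2016 = 1/(835840*(-1/1511328) - 842051) + 2016 = 1/(-26120/47229 - 842051) + 2016 = 1/(-39769252799/47229) + 2016 = -47229/39769252799 + 2016 = 80174813595555/39769252799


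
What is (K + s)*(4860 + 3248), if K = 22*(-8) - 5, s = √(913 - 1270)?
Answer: -1467548 + 8108*I*√357 ≈ -1.4675e+6 + 1.532e+5*I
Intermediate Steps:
s = I*√357 (s = √(-357) = I*√357 ≈ 18.894*I)
K = -181 (K = -176 - 5 = -181)
(K + s)*(4860 + 3248) = (-181 + I*√357)*(4860 + 3248) = (-181 + I*√357)*8108 = -1467548 + 8108*I*√357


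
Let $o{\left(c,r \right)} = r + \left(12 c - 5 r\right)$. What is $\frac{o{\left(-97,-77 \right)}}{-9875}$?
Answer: $\frac{856}{9875} \approx 0.086684$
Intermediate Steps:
$o{\left(c,r \right)} = - 4 r + 12 c$ ($o{\left(c,r \right)} = r + \left(- 5 r + 12 c\right) = - 4 r + 12 c$)
$\frac{o{\left(-97,-77 \right)}}{-9875} = \frac{\left(-4\right) \left(-77\right) + 12 \left(-97\right)}{-9875} = \left(308 - 1164\right) \left(- \frac{1}{9875}\right) = \left(-856\right) \left(- \frac{1}{9875}\right) = \frac{856}{9875}$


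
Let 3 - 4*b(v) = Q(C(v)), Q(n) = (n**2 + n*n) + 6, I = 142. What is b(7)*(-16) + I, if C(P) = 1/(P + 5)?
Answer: 2773/18 ≈ 154.06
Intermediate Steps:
C(P) = 1/(5 + P)
Q(n) = 6 + 2*n**2 (Q(n) = (n**2 + n**2) + 6 = 2*n**2 + 6 = 6 + 2*n**2)
b(v) = -3/4 - 1/(2*(5 + v)**2) (b(v) = 3/4 - (6 + 2*(1/(5 + v))**2)/4 = 3/4 - (6 + 2/(5 + v)**2)/4 = 3/4 + (-3/2 - 1/(2*(5 + v)**2)) = -3/4 - 1/(2*(5 + v)**2))
b(7)*(-16) + I = (-3/4 - 1/(2*(5 + 7)**2))*(-16) + 142 = (-3/4 - 1/2/12**2)*(-16) + 142 = (-3/4 - 1/2*1/144)*(-16) + 142 = (-3/4 - 1/288)*(-16) + 142 = -217/288*(-16) + 142 = 217/18 + 142 = 2773/18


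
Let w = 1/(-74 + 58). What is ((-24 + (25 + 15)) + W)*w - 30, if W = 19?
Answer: -515/16 ≈ -32.188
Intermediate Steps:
w = -1/16 (w = 1/(-16) = -1/16 ≈ -0.062500)
((-24 + (25 + 15)) + W)*w - 30 = ((-24 + (25 + 15)) + 19)*(-1/16) - 30 = ((-24 + 40) + 19)*(-1/16) - 30 = (16 + 19)*(-1/16) - 30 = 35*(-1/16) - 30 = -35/16 - 30 = -515/16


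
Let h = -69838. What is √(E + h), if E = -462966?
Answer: 2*I*√133201 ≈ 729.93*I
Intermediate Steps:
√(E + h) = √(-462966 - 69838) = √(-532804) = 2*I*√133201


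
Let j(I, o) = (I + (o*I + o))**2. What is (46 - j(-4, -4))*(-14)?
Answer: 252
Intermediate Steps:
j(I, o) = (I + o + I*o)**2 (j(I, o) = (I + (I*o + o))**2 = (I + (o + I*o))**2 = (I + o + I*o)**2)
(46 - j(-4, -4))*(-14) = (46 - (-4 - 4 - 4*(-4))**2)*(-14) = (46 - (-4 - 4 + 16)**2)*(-14) = (46 - 1*8**2)*(-14) = (46 - 1*64)*(-14) = (46 - 64)*(-14) = -18*(-14) = 252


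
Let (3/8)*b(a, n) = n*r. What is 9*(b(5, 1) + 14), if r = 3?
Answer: 198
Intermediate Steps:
b(a, n) = 8*n (b(a, n) = 8*(n*3)/3 = 8*(3*n)/3 = 8*n)
9*(b(5, 1) + 14) = 9*(8*1 + 14) = 9*(8 + 14) = 9*22 = 198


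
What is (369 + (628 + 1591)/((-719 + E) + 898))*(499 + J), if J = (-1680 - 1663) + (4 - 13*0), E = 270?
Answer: -476836000/449 ≈ -1.0620e+6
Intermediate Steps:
J = -3339 (J = -3343 + (4 + 0) = -3343 + 4 = -3339)
(369 + (628 + 1591)/((-719 + E) + 898))*(499 + J) = (369 + (628 + 1591)/((-719 + 270) + 898))*(499 - 3339) = (369 + 2219/(-449 + 898))*(-2840) = (369 + 2219/449)*(-2840) = (167900/449)*(-2840) = -476836000/449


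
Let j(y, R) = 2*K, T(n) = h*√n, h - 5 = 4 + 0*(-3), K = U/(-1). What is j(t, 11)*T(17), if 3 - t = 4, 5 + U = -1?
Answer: 108*√17 ≈ 445.30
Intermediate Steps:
U = -6 (U = -5 - 1 = -6)
t = -1 (t = 3 - 1*4 = 3 - 4 = -1)
K = 6 (K = -6/(-1) = -6*(-1) = 6)
h = 9 (h = 5 + (4 + 0*(-3)) = 5 + (4 + 0) = 5 + 4 = 9)
T(n) = 9*√n
j(y, R) = 12 (j(y, R) = 2*6 = 12)
j(t, 11)*T(17) = 12*(9*√17) = 108*√17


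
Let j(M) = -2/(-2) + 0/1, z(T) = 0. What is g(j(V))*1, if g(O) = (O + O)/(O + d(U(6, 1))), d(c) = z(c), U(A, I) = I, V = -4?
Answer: 2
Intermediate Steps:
j(M) = 1 (j(M) = -2*(-½) + 0*1 = 1 + 0 = 1)
d(c) = 0
g(O) = 2 (g(O) = (O + O)/(O + 0) = (2*O)/O = 2)
g(j(V))*1 = 2*1 = 2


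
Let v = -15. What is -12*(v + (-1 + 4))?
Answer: 144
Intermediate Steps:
-12*(v + (-1 + 4)) = -12*(-15 + (-1 + 4)) = -12*(-15 + 3) = -12*(-12) = 144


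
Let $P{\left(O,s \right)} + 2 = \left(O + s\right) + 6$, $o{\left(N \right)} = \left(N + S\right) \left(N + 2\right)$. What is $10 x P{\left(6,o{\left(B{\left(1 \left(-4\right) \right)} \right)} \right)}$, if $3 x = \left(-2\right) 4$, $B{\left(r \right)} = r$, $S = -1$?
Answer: $- \frac{1600}{3} \approx -533.33$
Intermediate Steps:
$x = - \frac{8}{3}$ ($x = \frac{\left(-2\right) 4}{3} = \frac{1}{3} \left(-8\right) = - \frac{8}{3} \approx -2.6667$)
$o{\left(N \right)} = \left(-1 + N\right) \left(2 + N\right)$ ($o{\left(N \right)} = \left(N - 1\right) \left(N + 2\right) = \left(-1 + N\right) \left(2 + N\right)$)
$P{\left(O,s \right)} = 4 + O + s$ ($P{\left(O,s \right)} = -2 + \left(\left(O + s\right) + 6\right) = -2 + \left(6 + O + s\right) = 4 + O + s$)
$10 x P{\left(6,o{\left(B{\left(1 \left(-4\right) \right)} \right)} \right)} = 10 \left(- \frac{8}{3}\right) \left(4 + 6 + \left(-2 + 1 \left(-4\right) + \left(1 \left(-4\right)\right)^{2}\right)\right) = - \frac{80 \left(4 + 6 - \left(6 - 16\right)\right)}{3} = - \frac{80 \left(4 + 6 - -10\right)}{3} = - \frac{80 \left(4 + 6 + 10\right)}{3} = \left(- \frac{80}{3}\right) 20 = - \frac{1600}{3}$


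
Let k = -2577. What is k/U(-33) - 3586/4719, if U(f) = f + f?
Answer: 32849/858 ≈ 38.286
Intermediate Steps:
U(f) = 2*f
k/U(-33) - 3586/4719 = -2577/(2*(-33)) - 3586/4719 = -2577/(-66) - 3586*1/4719 = -2577*(-1/66) - 326/429 = 859/22 - 326/429 = 32849/858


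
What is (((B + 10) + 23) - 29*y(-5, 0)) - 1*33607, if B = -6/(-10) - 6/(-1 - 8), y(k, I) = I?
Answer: -503591/15 ≈ -33573.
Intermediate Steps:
B = 19/15 (B = -6*(-⅒) - 6/(-9) = ⅗ - 6*(-⅑) = ⅗ + ⅔ = 19/15 ≈ 1.2667)
(((B + 10) + 23) - 29*y(-5, 0)) - 1*33607 = (((19/15 + 10) + 23) - 29*0) - 1*33607 = ((169/15 + 23) + 0) - 33607 = (514/15 + 0) - 33607 = 514/15 - 33607 = -503591/15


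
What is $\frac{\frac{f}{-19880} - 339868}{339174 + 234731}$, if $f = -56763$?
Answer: $- \frac{965217011}{1629890200} \approx -0.5922$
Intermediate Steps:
$\frac{\frac{f}{-19880} - 339868}{339174 + 234731} = \frac{- \frac{56763}{-19880} - 339868}{339174 + 234731} = \frac{\left(-56763\right) \left(- \frac{1}{19880}\right) - 339868}{573905} = \left(\frac{8109}{2840} - 339868\right) \frac{1}{573905} = \left(- \frac{965217011}{2840}\right) \frac{1}{573905} = - \frac{965217011}{1629890200}$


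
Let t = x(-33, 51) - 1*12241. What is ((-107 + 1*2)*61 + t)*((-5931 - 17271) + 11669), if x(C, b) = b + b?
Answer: 213867952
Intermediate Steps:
x(C, b) = 2*b
t = -12139 (t = 2*51 - 1*12241 = 102 - 12241 = -12139)
((-107 + 1*2)*61 + t)*((-5931 - 17271) + 11669) = ((-107 + 1*2)*61 - 12139)*((-5931 - 17271) + 11669) = ((-107 + 2)*61 - 12139)*(-23202 + 11669) = (-105*61 - 12139)*(-11533) = (-6405 - 12139)*(-11533) = -18544*(-11533) = 213867952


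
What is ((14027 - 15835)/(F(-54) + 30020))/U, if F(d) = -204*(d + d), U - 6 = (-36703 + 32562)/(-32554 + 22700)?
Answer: -342616/63328265 ≈ -0.0054102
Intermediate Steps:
U = 63265/9854 (U = 6 + (-36703 + 32562)/(-32554 + 22700) = 6 - 4141/(-9854) = 6 - 4141*(-1/9854) = 6 + 4141/9854 = 63265/9854 ≈ 6.4202)
F(d) = -408*d
((14027 - 15835)/(F(-54) + 30020))/U = ((14027 - 15835)/(-408*(-54) + 30020))/(63265/9854) = -1808/(22032 + 30020)*(9854/63265) = -1808/52052*(9854/63265) = -1808*1/52052*(9854/63265) = -452/13013*9854/63265 = -342616/63328265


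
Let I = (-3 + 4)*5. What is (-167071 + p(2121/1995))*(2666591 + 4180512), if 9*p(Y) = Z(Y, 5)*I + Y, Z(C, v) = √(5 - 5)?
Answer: -978078563685212/855 ≈ -1.1440e+12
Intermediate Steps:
Z(C, v) = 0 (Z(C, v) = √0 = 0)
I = 5 (I = 1*5 = 5)
p(Y) = Y/9 (p(Y) = (0*5 + Y)/9 = (0 + Y)/9 = Y/9)
(-167071 + p(2121/1995))*(2666591 + 4180512) = (-167071 + (2121/1995)/9)*(2666591 + 4180512) = (-167071 + (2121*(1/1995))/9)*6847103 = (-167071 + (⅑)*(101/95))*6847103 = (-167071 + 101/855)*6847103 = -142845604/855*6847103 = -978078563685212/855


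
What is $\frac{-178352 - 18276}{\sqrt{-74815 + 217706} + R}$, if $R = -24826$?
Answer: $\frac{4881486728}{616187385} + \frac{196628 \sqrt{142891}}{616187385} \approx 8.0427$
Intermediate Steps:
$\frac{-178352 - 18276}{\sqrt{-74815 + 217706} + R} = \frac{-178352 - 18276}{\sqrt{-74815 + 217706} - 24826} = - \frac{196628}{\sqrt{142891} - 24826} = - \frac{196628}{-24826 + \sqrt{142891}}$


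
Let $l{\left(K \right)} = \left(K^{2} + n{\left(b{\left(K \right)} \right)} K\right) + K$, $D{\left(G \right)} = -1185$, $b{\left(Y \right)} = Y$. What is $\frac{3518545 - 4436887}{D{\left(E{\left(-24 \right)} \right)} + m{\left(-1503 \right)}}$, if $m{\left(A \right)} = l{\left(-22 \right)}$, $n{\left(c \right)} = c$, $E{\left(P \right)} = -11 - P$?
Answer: $\frac{918342}{239} \approx 3842.4$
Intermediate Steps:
$l{\left(K \right)} = K + 2 K^{2}$ ($l{\left(K \right)} = \left(K^{2} + K K\right) + K = \left(K^{2} + K^{2}\right) + K = 2 K^{2} + K = K + 2 K^{2}$)
$m{\left(A \right)} = 946$ ($m{\left(A \right)} = - 22 \left(1 + 2 \left(-22\right)\right) = - 22 \left(1 - 44\right) = \left(-22\right) \left(-43\right) = 946$)
$\frac{3518545 - 4436887}{D{\left(E{\left(-24 \right)} \right)} + m{\left(-1503 \right)}} = \frac{3518545 - 4436887}{-1185 + 946} = - \frac{918342}{-239} = \left(-918342\right) \left(- \frac{1}{239}\right) = \frac{918342}{239}$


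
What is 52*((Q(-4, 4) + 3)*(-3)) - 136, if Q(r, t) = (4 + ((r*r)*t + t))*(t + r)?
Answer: -604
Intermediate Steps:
Q(r, t) = (r + t)*(4 + t + t*r²) (Q(r, t) = (4 + (r²*t + t))*(r + t) = (4 + (t*r² + t))*(r + t) = (4 + (t + t*r²))*(r + t) = (4 + t + t*r²)*(r + t) = (r + t)*(4 + t + t*r²))
52*((Q(-4, 4) + 3)*(-3)) - 136 = 52*(((4² + 4*(-4) + 4*4 - 4*4 + 4*(-4)³ + (-4)²*4²) + 3)*(-3)) - 136 = 52*(((16 - 16 + 16 - 16 + 4*(-64) + 16*16) + 3)*(-3)) - 136 = 52*(((16 - 16 + 16 - 16 - 256 + 256) + 3)*(-3)) - 136 = 52*((0 + 3)*(-3)) - 136 = 52*(3*(-3)) - 136 = 52*(-9) - 136 = -468 - 136 = -604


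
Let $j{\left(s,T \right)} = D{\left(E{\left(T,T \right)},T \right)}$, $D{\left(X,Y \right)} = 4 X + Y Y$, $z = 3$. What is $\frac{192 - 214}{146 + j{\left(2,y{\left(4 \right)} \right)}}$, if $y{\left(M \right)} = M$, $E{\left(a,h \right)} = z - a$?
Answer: $- \frac{11}{79} \approx -0.13924$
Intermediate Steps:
$E{\left(a,h \right)} = 3 - a$
$D{\left(X,Y \right)} = Y^{2} + 4 X$ ($D{\left(X,Y \right)} = 4 X + Y^{2} = Y^{2} + 4 X$)
$j{\left(s,T \right)} = 12 + T^{2} - 4 T$ ($j{\left(s,T \right)} = T^{2} + 4 \left(3 - T\right) = T^{2} - \left(-12 + 4 T\right) = 12 + T^{2} - 4 T$)
$\frac{192 - 214}{146 + j{\left(2,y{\left(4 \right)} \right)}} = \frac{192 - 214}{146 + \left(12 + 4^{2} - 16\right)} = - \frac{22}{146 + \left(12 + 16 - 16\right)} = - \frac{22}{146 + 12} = - \frac{22}{158} = \left(-22\right) \frac{1}{158} = - \frac{11}{79}$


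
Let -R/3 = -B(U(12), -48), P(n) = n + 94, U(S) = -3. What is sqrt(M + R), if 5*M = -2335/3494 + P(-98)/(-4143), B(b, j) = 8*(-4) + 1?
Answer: I*sqrt(487889459670528390)/72378210 ≈ 9.6506*I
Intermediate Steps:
P(n) = 94 + n
B(b, j) = -31 (B(b, j) = -32 + 1 = -31)
R = -93 (R = -(-3)*(-31) = -3*31 = -93)
M = -9659929/72378210 (M = (-2335/3494 + (94 - 98)/(-4143))/5 = (-2335*1/3494 - 4*(-1/4143))/5 = (-2335/3494 + 4/4143)/5 = (1/5)*(-9659929/14475642) = -9659929/72378210 ≈ -0.13346)
sqrt(M + R) = sqrt(-9659929/72378210 - 93) = sqrt(-6740833459/72378210) = I*sqrt(487889459670528390)/72378210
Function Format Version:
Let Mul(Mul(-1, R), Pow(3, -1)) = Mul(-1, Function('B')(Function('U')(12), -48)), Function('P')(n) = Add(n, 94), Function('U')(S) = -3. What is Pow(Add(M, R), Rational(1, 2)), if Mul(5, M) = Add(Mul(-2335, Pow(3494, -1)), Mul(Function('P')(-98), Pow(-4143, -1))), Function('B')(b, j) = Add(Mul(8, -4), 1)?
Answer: Mul(Rational(1, 72378210), I, Pow(487889459670528390, Rational(1, 2))) ≈ Mul(9.6506, I)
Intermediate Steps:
Function('P')(n) = Add(94, n)
Function('B')(b, j) = -31 (Function('B')(b, j) = Add(-32, 1) = -31)
R = -93 (R = Mul(-3, Mul(-1, -31)) = Mul(-3, 31) = -93)
M = Rational(-9659929, 72378210) (M = Mul(Rational(1, 5), Add(Mul(-2335, Pow(3494, -1)), Mul(Add(94, -98), Pow(-4143, -1)))) = Mul(Rational(1, 5), Add(Mul(-2335, Rational(1, 3494)), Mul(-4, Rational(-1, 4143)))) = Mul(Rational(1, 5), Add(Rational(-2335, 3494), Rational(4, 4143))) = Mul(Rational(1, 5), Rational(-9659929, 14475642)) = Rational(-9659929, 72378210) ≈ -0.13346)
Pow(Add(M, R), Rational(1, 2)) = Pow(Add(Rational(-9659929, 72378210), -93), Rational(1, 2)) = Pow(Rational(-6740833459, 72378210), Rational(1, 2)) = Mul(Rational(1, 72378210), I, Pow(487889459670528390, Rational(1, 2)))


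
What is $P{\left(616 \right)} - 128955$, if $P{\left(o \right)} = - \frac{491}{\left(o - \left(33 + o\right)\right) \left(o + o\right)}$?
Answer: $- \frac{5242793989}{40656} \approx -1.2896 \cdot 10^{5}$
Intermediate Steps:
$P{\left(o \right)} = \frac{491}{66 o}$ ($P{\left(o \right)} = - \frac{491}{\left(-33\right) 2 o} = - \frac{491}{\left(-66\right) o} = - 491 \left(- \frac{1}{66 o}\right) = \frac{491}{66 o}$)
$P{\left(616 \right)} - 128955 = \frac{491}{66 \cdot 616} - 128955 = \frac{491}{66} \cdot \frac{1}{616} - 128955 = \frac{491}{40656} - 128955 = - \frac{5242793989}{40656}$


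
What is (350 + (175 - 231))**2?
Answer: 86436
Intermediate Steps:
(350 + (175 - 231))**2 = (350 - 56)**2 = 294**2 = 86436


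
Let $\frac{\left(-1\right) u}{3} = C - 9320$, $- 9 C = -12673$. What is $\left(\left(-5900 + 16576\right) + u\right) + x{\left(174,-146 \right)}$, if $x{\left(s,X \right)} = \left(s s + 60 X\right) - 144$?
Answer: $\frac{167351}{3} \approx 55784.0$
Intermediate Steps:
$C = \frac{12673}{9}$ ($C = \left(- \frac{1}{9}\right) \left(-12673\right) = \frac{12673}{9} \approx 1408.1$)
$x{\left(s,X \right)} = -144 + s^{2} + 60 X$ ($x{\left(s,X \right)} = \left(s^{2} + 60 X\right) - 144 = -144 + s^{2} + 60 X$)
$u = \frac{71207}{3}$ ($u = - 3 \left(\frac{12673}{9} - 9320\right) = \left(-3\right) \left(- \frac{71207}{9}\right) = \frac{71207}{3} \approx 23736.0$)
$\left(\left(-5900 + 16576\right) + u\right) + x{\left(174,-146 \right)} = \left(\left(-5900 + 16576\right) + \frac{71207}{3}\right) + \left(-144 + 174^{2} + 60 \left(-146\right)\right) = \left(10676 + \frac{71207}{3}\right) - -21372 = \frac{103235}{3} + 21372 = \frac{167351}{3}$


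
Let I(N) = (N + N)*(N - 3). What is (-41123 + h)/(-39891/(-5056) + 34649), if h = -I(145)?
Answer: -416123968/175225235 ≈ -2.3748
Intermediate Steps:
I(N) = 2*N*(-3 + N) (I(N) = (2*N)*(-3 + N) = 2*N*(-3 + N))
h = -41180 (h = -2*145*(-3 + 145) = -2*145*142 = -1*41180 = -41180)
(-41123 + h)/(-39891/(-5056) + 34649) = (-41123 - 41180)/(-39891/(-5056) + 34649) = -82303/(-39891*(-1/5056) + 34649) = -82303/(39891/5056 + 34649) = -82303/175225235/5056 = -82303*5056/175225235 = -416123968/175225235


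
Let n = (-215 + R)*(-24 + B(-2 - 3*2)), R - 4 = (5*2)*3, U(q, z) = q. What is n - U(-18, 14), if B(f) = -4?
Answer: 5086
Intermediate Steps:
R = 34 (R = 4 + (5*2)*3 = 4 + 10*3 = 4 + 30 = 34)
n = 5068 (n = (-215 + 34)*(-24 - 4) = -181*(-28) = 5068)
n - U(-18, 14) = 5068 - 1*(-18) = 5068 + 18 = 5086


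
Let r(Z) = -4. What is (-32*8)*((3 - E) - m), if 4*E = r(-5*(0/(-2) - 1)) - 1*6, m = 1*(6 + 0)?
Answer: 128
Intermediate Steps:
m = 6 (m = 1*6 = 6)
E = -5/2 (E = (-4 - 1*6)/4 = (-4 - 6)/4 = (¼)*(-10) = -5/2 ≈ -2.5000)
(-32*8)*((3 - E) - m) = (-32*8)*((3 - 1*(-5/2)) - 1*6) = -256*((3 + 5/2) - 6) = -256*(11/2 - 6) = -256*(-½) = 128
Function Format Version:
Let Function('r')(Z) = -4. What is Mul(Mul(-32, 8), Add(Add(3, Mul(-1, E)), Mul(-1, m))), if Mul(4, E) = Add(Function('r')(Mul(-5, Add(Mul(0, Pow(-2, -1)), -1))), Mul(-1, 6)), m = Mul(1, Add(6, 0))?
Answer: 128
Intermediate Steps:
m = 6 (m = Mul(1, 6) = 6)
E = Rational(-5, 2) (E = Mul(Rational(1, 4), Add(-4, Mul(-1, 6))) = Mul(Rational(1, 4), Add(-4, -6)) = Mul(Rational(1, 4), -10) = Rational(-5, 2) ≈ -2.5000)
Mul(Mul(-32, 8), Add(Add(3, Mul(-1, E)), Mul(-1, m))) = Mul(Mul(-32, 8), Add(Add(3, Mul(-1, Rational(-5, 2))), Mul(-1, 6))) = Mul(-256, Add(Add(3, Rational(5, 2)), -6)) = Mul(-256, Add(Rational(11, 2), -6)) = Mul(-256, Rational(-1, 2)) = 128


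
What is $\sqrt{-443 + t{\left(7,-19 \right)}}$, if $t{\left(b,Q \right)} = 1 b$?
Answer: $2 i \sqrt{109} \approx 20.881 i$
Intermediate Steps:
$t{\left(b,Q \right)} = b$
$\sqrt{-443 + t{\left(7,-19 \right)}} = \sqrt{-443 + 7} = \sqrt{-436} = 2 i \sqrt{109}$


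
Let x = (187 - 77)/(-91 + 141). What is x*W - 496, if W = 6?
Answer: -2414/5 ≈ -482.80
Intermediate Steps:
x = 11/5 (x = 110/50 = 110*(1/50) = 11/5 ≈ 2.2000)
x*W - 496 = (11/5)*6 - 496 = 66/5 - 496 = -2414/5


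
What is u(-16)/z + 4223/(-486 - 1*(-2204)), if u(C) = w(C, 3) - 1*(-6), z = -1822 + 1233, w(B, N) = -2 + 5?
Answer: 2471885/1011902 ≈ 2.4428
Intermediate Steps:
w(B, N) = 3
z = -589
u(C) = 9 (u(C) = 3 - 1*(-6) = 3 + 6 = 9)
u(-16)/z + 4223/(-486 - 1*(-2204)) = 9/(-589) + 4223/(-486 - 1*(-2204)) = 9*(-1/589) + 4223/(-486 + 2204) = -9/589 + 4223/1718 = 2471885/1011902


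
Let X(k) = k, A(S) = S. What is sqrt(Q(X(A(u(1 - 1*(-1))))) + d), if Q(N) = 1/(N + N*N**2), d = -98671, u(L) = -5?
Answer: I*sqrt(1667540030)/130 ≈ 314.12*I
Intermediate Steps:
Q(N) = 1/(N + N**3)
sqrt(Q(X(A(u(1 - 1*(-1))))) + d) = sqrt(1/(-5 + (-5)**3) - 98671) = sqrt(1/(-5 - 125) - 98671) = sqrt(1/(-130) - 98671) = sqrt(-1/130 - 98671) = sqrt(-12827231/130) = I*sqrt(1667540030)/130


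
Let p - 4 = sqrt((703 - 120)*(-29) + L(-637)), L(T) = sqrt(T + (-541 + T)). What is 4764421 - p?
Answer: 4764417 - sqrt(-16907 + 11*I*sqrt(15)) ≈ 4.7644e+6 - 130.03*I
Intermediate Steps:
L(T) = sqrt(-541 + 2*T)
p = 4 + sqrt(-16907 + 11*I*sqrt(15)) (p = 4 + sqrt((703 - 120)*(-29) + sqrt(-541 + 2*(-637))) = 4 + sqrt(583*(-29) + sqrt(-541 - 1274)) = 4 + sqrt(-16907 + sqrt(-1815)) = 4 + sqrt(-16907 + 11*I*sqrt(15)) ≈ 4.1638 + 130.03*I)
4764421 - p = 4764421 - (4 + sqrt(-16907 + 11*I*sqrt(15))) = 4764421 + (-4 - sqrt(-16907 + 11*I*sqrt(15))) = 4764417 - sqrt(-16907 + 11*I*sqrt(15))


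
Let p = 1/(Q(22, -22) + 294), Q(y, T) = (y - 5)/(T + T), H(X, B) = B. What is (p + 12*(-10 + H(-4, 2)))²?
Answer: 1538046432400/166900561 ≈ 9215.3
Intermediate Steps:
Q(y, T) = (-5 + y)/(2*T) (Q(y, T) = (-5 + y)/((2*T)) = (-5 + y)*(1/(2*T)) = (-5 + y)/(2*T))
p = 44/12919 (p = 1/((½)*(-5 + 22)/(-22) + 294) = 1/((½)*(-1/22)*17 + 294) = 1/(-17/44 + 294) = 1/(12919/44) = 44/12919 ≈ 0.0034058)
(p + 12*(-10 + H(-4, 2)))² = (44/12919 + 12*(-10 + 2))² = (44/12919 + 12*(-8))² = (44/12919 - 96)² = (-1240180/12919)² = 1538046432400/166900561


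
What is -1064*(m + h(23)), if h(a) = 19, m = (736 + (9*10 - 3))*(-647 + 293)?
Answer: 309967672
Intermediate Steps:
m = -291342 (m = (736 + (90 - 3))*(-354) = (736 + 87)*(-354) = 823*(-354) = -291342)
-1064*(m + h(23)) = -1064*(-291342 + 19) = -1064*(-291323) = 309967672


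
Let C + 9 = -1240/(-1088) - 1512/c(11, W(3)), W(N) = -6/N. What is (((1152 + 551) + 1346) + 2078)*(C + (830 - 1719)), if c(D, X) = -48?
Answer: -603391503/136 ≈ -4.4367e+6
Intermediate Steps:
C = 3215/136 (C = -9 + (-1240/(-1088) - 1512/(-48)) = -9 + (-1240*(-1/1088) - 1512*(-1/48)) = -9 + (155/136 + 63/2) = -9 + 4439/136 = 3215/136 ≈ 23.640)
(((1152 + 551) + 1346) + 2078)*(C + (830 - 1719)) = (((1152 + 551) + 1346) + 2078)*(3215/136 + (830 - 1719)) = ((1703 + 1346) + 2078)*(3215/136 - 889) = (3049 + 2078)*(-117689/136) = 5127*(-117689/136) = -603391503/136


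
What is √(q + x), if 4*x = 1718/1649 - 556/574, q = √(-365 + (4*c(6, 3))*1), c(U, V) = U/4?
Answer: √(4098930843 + 223977867169*I*√359)/473263 ≈ 3.0794 + 3.0764*I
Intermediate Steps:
c(U, V) = U/4 (c(U, V) = U*(¼) = U/4)
q = I*√359 (q = √(-365 + (4*((¼)*6))*1) = √(-365 + (4*(3/2))*1) = √(-365 + 6*1) = √(-365 + 6) = √(-359) = I*√359 ≈ 18.947*I)
x = 8661/473263 (x = (1718/1649 - 556/574)/4 = (1718*(1/1649) - 556*1/574)/4 = (1718/1649 - 278/287)/4 = (¼)*(34644/473263) = 8661/473263 ≈ 0.018301)
√(q + x) = √(I*√359 + 8661/473263) = √(8661/473263 + I*√359)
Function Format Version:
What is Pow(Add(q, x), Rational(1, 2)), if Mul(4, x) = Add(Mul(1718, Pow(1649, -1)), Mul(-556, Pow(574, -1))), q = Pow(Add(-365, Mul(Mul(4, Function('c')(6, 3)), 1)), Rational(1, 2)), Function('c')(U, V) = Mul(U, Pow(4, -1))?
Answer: Mul(Rational(1, 473263), Pow(Add(4098930843, Mul(223977867169, I, Pow(359, Rational(1, 2)))), Rational(1, 2))) ≈ Add(3.0794, Mul(3.0764, I))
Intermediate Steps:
Function('c')(U, V) = Mul(Rational(1, 4), U) (Function('c')(U, V) = Mul(U, Rational(1, 4)) = Mul(Rational(1, 4), U))
q = Mul(I, Pow(359, Rational(1, 2))) (q = Pow(Add(-365, Mul(Mul(4, Mul(Rational(1, 4), 6)), 1)), Rational(1, 2)) = Pow(Add(-365, Mul(Mul(4, Rational(3, 2)), 1)), Rational(1, 2)) = Pow(Add(-365, Mul(6, 1)), Rational(1, 2)) = Pow(Add(-365, 6), Rational(1, 2)) = Pow(-359, Rational(1, 2)) = Mul(I, Pow(359, Rational(1, 2))) ≈ Mul(18.947, I))
x = Rational(8661, 473263) (x = Mul(Rational(1, 4), Add(Mul(1718, Pow(1649, -1)), Mul(-556, Pow(574, -1)))) = Mul(Rational(1, 4), Add(Mul(1718, Rational(1, 1649)), Mul(-556, Rational(1, 574)))) = Mul(Rational(1, 4), Add(Rational(1718, 1649), Rational(-278, 287))) = Mul(Rational(1, 4), Rational(34644, 473263)) = Rational(8661, 473263) ≈ 0.018301)
Pow(Add(q, x), Rational(1, 2)) = Pow(Add(Mul(I, Pow(359, Rational(1, 2))), Rational(8661, 473263)), Rational(1, 2)) = Pow(Add(Rational(8661, 473263), Mul(I, Pow(359, Rational(1, 2)))), Rational(1, 2))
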